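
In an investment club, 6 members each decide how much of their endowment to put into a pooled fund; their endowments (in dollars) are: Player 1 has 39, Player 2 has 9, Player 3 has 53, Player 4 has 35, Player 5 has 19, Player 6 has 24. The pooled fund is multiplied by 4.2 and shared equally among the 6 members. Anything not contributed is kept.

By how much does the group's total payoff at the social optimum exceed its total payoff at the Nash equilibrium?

572.80 dollars

The private return per contributed unit is 4.2/6 = 0.7000 < 1 for every player regardless of endowment, so the Nash equilibrium is zero contribution and the group total is Σ E_j = 39 + 9 + 53 + 35 + 19 + 24 = 179.
Each contributed unit returns 4.200 to the group, so the social optimum is full contribution by everyone: group total = 4.200 × 179 = 751.80.
Efficiency loss = (4.200 − 1) × 179 = 572.80.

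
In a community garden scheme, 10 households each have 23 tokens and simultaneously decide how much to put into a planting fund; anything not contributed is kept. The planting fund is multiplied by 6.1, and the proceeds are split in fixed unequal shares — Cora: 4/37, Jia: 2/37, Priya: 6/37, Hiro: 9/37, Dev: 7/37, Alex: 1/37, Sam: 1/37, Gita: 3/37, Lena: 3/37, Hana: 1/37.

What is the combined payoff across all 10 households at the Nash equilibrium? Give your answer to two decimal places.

464.60 tokens

Each unit j contributes comes back to j as 6.1 × (j's share), so j prefers to contribute only if that share exceeds 1/6.1 = 0.1639; otherwise keeping the unit dominates.
The shares above 0.1639 belong to Hiro and Dev, contributing 23 each; the remaining 8 contribute 0. Total contributed: 46.
The planting fund pays out 6.1 × 46 = 280.60 in total (split across the unequal shares, but the aggregate is all that matters for the group sum).
The 8 free-riders keep 23 each, adding 184. Group total = 184 + 280.60 = 464.60.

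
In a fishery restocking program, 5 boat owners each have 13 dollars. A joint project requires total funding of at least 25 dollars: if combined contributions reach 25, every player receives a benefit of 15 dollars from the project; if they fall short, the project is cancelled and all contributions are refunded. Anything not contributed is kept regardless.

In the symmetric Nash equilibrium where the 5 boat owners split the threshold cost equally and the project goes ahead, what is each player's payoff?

Equal share of the threshold: 25/5 = 5.
At this profile no one gains by cutting their contribution: any cut drops the total below 25, the project is cancelled, contributions are refunded, and the deviator ends with 13, which is less than 13 − 5 + 15 = 23. Contributing more than 5 just wastes the excess. So contributing exactly 5 is a best response.
Each player's payoff: 13 − 5 + 15 = 23.

23 dollars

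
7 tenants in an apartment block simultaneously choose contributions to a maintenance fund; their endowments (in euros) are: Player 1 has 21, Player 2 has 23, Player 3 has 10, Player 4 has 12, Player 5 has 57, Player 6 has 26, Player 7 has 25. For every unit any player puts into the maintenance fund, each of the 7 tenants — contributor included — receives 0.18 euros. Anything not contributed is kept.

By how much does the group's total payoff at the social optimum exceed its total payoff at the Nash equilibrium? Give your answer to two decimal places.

45.24 euros

The private return per contributed unit is 0.18 < 1 for everyone, so the Nash equilibrium is zero contribution and the group total is Σ E_j = 21 + 23 + 10 + 12 + 57 + 26 + 25 = 174.
Each contributed unit returns 1.260 to the group, so the social optimum is full contribution by everyone: group total = 1.260 × 174 = 219.24.
Efficiency loss = (1.260 − 1) × 174 = 45.24.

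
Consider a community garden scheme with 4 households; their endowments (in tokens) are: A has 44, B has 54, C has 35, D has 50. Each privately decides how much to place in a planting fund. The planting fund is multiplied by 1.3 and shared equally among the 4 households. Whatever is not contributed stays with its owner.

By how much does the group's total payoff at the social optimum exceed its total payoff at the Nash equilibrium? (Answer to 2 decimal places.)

The private return per contributed unit is 1.3/4 = 0.3250 < 1 for every player regardless of endowment, so the Nash equilibrium is zero contribution and the group total is Σ E_j = 44 + 54 + 35 + 50 = 183.
Each contributed unit returns 1.300 to the group, so the social optimum is full contribution by everyone: group total = 1.300 × 183 = 237.90.
Efficiency loss = (1.300 − 1) × 183 = 54.90.

54.90 tokens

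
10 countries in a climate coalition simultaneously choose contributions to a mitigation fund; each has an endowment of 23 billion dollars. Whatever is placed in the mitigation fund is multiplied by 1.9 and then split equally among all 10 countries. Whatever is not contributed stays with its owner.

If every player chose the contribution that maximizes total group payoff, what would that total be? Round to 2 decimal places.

437.00 billion dollars

Each contributed unit returns 1.900 to the group as a whole (0.1900 to each of 10 players), which exceeds 1, so the social optimum is full contribution: group total = 1.900 × 230 = 437.00.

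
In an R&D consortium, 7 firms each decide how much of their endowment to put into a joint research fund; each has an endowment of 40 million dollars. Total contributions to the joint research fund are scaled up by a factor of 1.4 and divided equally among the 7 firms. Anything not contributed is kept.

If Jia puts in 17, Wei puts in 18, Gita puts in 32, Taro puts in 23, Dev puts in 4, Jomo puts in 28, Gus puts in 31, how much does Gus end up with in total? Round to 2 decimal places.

39.60 million dollars

Total contributed: 17 + 18 + 32 + 23 + 4 + 28 + 31 = 153.
Each receives 1.4 × 153 / 7 = 30.60 from the joint research fund.
Gus keeps 40 − 31 = 9, so Gus's payoff is 9 + 30.60 = 39.60.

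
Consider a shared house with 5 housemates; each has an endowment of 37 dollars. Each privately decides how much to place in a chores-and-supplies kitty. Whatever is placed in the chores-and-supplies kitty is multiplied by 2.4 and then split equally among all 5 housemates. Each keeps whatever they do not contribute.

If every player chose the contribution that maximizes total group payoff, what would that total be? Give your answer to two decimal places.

444.00 dollars

Each contributed unit returns 2.400 to the group as a whole (0.4800 to each of 5 players), which exceeds 1, so the social optimum is full contribution: group total = 2.400 × 185 = 444.00.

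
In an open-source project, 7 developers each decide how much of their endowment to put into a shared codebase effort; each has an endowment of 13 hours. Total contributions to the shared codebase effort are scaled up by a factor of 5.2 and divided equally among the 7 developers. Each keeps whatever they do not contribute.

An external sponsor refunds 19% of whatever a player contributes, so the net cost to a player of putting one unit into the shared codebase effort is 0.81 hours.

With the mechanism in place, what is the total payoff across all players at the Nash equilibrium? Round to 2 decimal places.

91.00 hours

Even with the mechanism, each unit contributed returns only (5.2/7) / 0.81 = 0.9171 per unit of net cost, so contributing nothing is still dominant.
Everyone keeps their endowment and the group total is 7 × 13 = 91.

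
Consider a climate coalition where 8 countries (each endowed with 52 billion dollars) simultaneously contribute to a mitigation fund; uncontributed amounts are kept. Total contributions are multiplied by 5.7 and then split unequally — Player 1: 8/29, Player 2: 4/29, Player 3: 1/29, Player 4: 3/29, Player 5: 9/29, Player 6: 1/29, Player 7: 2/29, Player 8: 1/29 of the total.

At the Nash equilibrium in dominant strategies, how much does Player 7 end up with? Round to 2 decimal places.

92.88 billion dollars

For player j, contributing a unit is worthwhile iff 5.7 × (j's share) ≥ 1, i.e. iff j's share is at least 0.1754.
Player 1 and Player 5 clear that bar, contributing 52 each; the remaining 6 contribute 0. Total contributed: 104.
Player 7 keeps 52 and receives 5.7 × 104 × 2/29 = 40.88 from the mitigation fund, for a payoff of 92.88.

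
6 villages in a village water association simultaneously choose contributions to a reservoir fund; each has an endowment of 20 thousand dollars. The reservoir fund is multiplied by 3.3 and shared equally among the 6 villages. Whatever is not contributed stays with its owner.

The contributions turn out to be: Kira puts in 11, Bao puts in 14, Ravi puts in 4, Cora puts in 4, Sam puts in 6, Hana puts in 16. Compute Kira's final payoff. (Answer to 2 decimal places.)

Total contributed: 11 + 14 + 4 + 4 + 6 + 16 = 55.
Each receives 3.3 × 55 / 6 = 30.25 from the reservoir fund.
Kira keeps 20 − 11 = 9, so Kira's payoff is 9 + 30.25 = 39.25.

39.25 thousand dollars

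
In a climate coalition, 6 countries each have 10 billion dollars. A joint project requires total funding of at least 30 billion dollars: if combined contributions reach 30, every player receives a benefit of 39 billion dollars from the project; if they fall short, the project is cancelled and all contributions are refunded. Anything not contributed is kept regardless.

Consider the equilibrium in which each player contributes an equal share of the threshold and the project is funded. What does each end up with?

Equal share of the threshold: 30/6 = 5.
At this profile no one gains by cutting their contribution: any cut drops the total below 30, the project is cancelled, contributions are refunded, and the deviator ends with 10, which is less than 10 − 5 + 39 = 44. Contributing more than 5 just wastes the excess. So contributing exactly 5 is a best response.
Each player's payoff: 10 − 5 + 39 = 44.

44 billion dollars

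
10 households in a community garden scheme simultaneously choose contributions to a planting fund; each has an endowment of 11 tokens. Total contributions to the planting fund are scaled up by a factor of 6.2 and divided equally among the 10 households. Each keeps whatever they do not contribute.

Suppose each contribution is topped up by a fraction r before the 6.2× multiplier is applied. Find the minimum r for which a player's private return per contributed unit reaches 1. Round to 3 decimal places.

0.613

With matching at rate r, one contributed unit becomes (1 + r) in the planting fund and returns 6.2 × (1 + r) / 10 to the contributor.
Setting this equal to 1: 1 + r = 10/6.2 = 1.6129.
So the minimum matching rate is r = 1.6129 − 1 = 0.613.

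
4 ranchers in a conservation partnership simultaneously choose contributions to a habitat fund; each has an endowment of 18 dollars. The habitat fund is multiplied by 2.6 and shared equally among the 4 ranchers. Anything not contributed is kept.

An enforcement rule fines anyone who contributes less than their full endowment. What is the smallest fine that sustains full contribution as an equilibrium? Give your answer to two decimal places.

6.30 dollars

Given the others contribute fully, the best deviation is to contribute 0 (any partial contribution still incurs the fine and gives up units whose private return 0.6500 is below 1).
Deviating from 18 to 0 saves 18 dollars but forfeits the deviator's share of the drop in the habitat fund: 2.6/4 × 18 = 11.70.
So the deviation gain is 18 − 11.70 = 6.30, and the fine must be at least 6.30 dollars to wipe it out.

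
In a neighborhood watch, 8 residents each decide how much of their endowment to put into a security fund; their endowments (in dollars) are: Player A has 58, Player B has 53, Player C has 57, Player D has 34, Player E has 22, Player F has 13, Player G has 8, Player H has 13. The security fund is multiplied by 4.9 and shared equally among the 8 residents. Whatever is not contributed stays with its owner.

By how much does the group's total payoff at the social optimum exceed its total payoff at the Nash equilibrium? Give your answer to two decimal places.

The private return per contributed unit is 4.9/8 = 0.6125 < 1 for every player regardless of endowment, so the Nash equilibrium is zero contribution and the group total is Σ E_j = 58 + 53 + 57 + 34 + 22 + 13 + 8 + 13 = 258.
Each contributed unit returns 4.900 to the group, so the social optimum is full contribution by everyone: group total = 4.900 × 258 = 1264.20.
Efficiency loss = (4.900 − 1) × 258 = 1006.20.

1006.20 dollars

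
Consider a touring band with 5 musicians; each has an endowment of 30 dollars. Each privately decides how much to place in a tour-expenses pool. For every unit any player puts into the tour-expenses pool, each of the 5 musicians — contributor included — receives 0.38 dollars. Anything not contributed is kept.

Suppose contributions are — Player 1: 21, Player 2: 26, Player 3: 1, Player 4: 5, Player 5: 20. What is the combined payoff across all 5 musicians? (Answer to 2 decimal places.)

215.70 dollars

Total contributed: 21 + 26 + 1 + 5 + 20 = 73; total kept: 5 × 30 − 73 = 77.
The tour-expenses pool pays out 0.38 × 5 × 73 = 138.70 in aggregate.
Group total = 77 + 138.70 = 215.70.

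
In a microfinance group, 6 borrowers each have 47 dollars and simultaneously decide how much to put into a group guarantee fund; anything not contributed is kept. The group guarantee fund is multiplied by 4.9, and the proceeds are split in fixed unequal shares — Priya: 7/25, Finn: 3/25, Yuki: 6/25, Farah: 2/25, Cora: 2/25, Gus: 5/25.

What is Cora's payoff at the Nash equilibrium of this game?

83.85 dollars

For player j, contributing a unit is worthwhile iff 4.9 × (j's share) ≥ 1, i.e. iff j's share is at least 0.2041.
Priya and Yuki clear that bar, contributing 47 each; the remaining 4 contribute 0. Total contributed: 94.
Cora keeps 47 and receives 4.9 × 94 × 2/25 = 36.85 from the group guarantee fund, for a payoff of 83.85.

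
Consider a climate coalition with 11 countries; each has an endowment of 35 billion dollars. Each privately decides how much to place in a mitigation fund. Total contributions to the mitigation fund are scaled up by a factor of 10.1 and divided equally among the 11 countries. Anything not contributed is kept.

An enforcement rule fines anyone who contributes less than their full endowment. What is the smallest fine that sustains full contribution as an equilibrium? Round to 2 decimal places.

Given the others contribute fully, the best deviation is to contribute 0 (any partial contribution still incurs the fine and gives up units whose private return 0.9182 is below 1).
Deviating from 35 to 0 saves 35 billion dollars but forfeits the deviator's share of the drop in the mitigation fund: 10.1/11 × 35 = 32.14.
So the deviation gain is 35 − 32.14 = 2.86, and the fine must be at least 2.86 billion dollars to wipe it out.

2.86 billion dollars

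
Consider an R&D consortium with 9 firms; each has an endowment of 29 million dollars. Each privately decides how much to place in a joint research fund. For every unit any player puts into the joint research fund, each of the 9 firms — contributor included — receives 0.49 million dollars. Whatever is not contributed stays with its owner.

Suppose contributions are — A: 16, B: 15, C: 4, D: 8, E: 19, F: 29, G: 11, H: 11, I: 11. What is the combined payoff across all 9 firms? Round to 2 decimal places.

683.84 million dollars

Total contributed: 16 + 15 + 4 + 8 + 19 + 29 + 11 + 11 + 11 = 124; total kept: 9 × 29 − 124 = 137.
The joint research fund pays out 0.49 × 9 × 124 = 546.84 in aggregate.
Group total = 137 + 546.84 = 683.84.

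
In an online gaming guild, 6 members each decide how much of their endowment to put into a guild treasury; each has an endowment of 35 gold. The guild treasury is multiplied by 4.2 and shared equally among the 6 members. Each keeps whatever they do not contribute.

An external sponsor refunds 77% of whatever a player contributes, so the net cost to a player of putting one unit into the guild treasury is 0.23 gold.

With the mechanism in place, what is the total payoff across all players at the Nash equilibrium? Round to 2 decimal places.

Under the mechanism each unit contributed yields (4.2/6) / 0.23 = 3.0435 back to its contributor per unit of net cost, which exceeds 1, making full contribution the dominant choice for everyone.
At the Nash equilibrium everyone contributes 35. Group total payoff = 6 × (35 × 0.77 + 4.2 × 35) = 1043.70.

1043.70 gold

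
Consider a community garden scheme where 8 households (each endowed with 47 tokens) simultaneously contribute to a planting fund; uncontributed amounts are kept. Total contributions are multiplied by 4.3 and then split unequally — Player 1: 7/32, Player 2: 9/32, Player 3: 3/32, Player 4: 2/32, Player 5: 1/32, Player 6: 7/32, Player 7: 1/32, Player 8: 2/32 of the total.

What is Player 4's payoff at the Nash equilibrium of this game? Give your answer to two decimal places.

59.63 tokens

Each unit j contributes comes back to j as 4.3 × (j's share), so j prefers to contribute only if that share exceeds 1/4.3 = 0.2326; otherwise keeping the unit dominates.
Player 2 alone (share 9/32) is above the threshold, contributing 47; the remaining 7 contribute 0. Total contributed: 47.
Player 4 keeps 47 and receives 4.3 × 47 × 2/32 = 12.63 from the planting fund, for a payoff of 59.63.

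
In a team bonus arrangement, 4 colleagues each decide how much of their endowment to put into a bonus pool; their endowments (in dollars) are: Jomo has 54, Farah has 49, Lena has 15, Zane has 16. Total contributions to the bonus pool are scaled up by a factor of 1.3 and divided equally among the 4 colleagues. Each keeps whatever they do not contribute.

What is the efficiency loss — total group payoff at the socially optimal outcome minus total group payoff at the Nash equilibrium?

The private return per contributed unit is 1.3/4 = 0.3250 < 1 for every player regardless of endowment, so the Nash equilibrium is zero contribution and the group total is Σ E_j = 54 + 49 + 15 + 16 = 134.
Each contributed unit returns 1.300 to the group, so the social optimum is full contribution by everyone: group total = 1.300 × 134 = 174.20.
Efficiency loss = (1.300 − 1) × 134 = 40.20.

40.20 dollars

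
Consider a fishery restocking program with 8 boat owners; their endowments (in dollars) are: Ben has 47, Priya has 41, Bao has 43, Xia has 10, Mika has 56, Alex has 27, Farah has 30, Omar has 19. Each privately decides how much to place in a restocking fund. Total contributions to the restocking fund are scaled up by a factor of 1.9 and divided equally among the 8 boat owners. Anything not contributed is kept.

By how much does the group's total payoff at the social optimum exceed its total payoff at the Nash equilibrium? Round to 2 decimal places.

245.70 dollars

The private return per contributed unit is 1.9/8 = 0.2375 < 1 for every player regardless of endowment, so the Nash equilibrium is zero contribution and the group total is Σ E_j = 47 + 41 + 43 + 10 + 56 + 27 + 30 + 19 = 273.
Each contributed unit returns 1.900 to the group, so the social optimum is full contribution by everyone: group total = 1.900 × 273 = 518.70.
Efficiency loss = (1.900 − 1) × 273 = 245.70.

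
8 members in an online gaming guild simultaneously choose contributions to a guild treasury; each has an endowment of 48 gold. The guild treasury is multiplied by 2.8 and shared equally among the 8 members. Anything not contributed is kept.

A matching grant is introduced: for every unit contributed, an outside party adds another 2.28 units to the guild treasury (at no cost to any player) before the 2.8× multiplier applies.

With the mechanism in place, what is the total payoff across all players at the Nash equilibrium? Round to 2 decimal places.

Under the mechanism each unit contributed yields 2.8 × 3.28 / 8 = 1.1480 back to its contributor per unit of net cost, which exceeds 1, making full contribution the dominant choice for everyone.
At the Nash equilibrium everyone contributes 48. Group total payoff = 2.8 × 3.28 × 384 = 3526.66.

3526.66 gold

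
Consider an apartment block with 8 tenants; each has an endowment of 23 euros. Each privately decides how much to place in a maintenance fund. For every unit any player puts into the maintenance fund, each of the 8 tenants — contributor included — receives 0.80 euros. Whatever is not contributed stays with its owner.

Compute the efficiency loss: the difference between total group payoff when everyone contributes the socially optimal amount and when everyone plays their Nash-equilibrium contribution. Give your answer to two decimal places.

993.60 euros

The private return per contributed unit is 0.80 < 1, so contributing 0 is dominant for every player. At the Nash equilibrium everyone keeps their 23, and the group total is 8 × 23 = 184.
Each contributed unit returns 6.400 to the group as a whole (0.80 to each of 8 players), which exceeds 1, so the social optimum is full contribution: group total = 6.400 × 184 = 1177.60.
Efficiency loss = 1177.60 − 184 = 993.60.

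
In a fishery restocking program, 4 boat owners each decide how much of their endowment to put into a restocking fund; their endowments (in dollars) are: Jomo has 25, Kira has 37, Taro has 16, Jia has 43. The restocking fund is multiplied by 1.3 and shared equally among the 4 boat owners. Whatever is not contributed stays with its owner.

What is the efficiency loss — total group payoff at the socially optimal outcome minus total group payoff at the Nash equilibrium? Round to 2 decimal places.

36.30 dollars

The private return per contributed unit is 1.3/4 = 0.3250 < 1 for every player regardless of endowment, so the Nash equilibrium is zero contribution and the group total is Σ E_j = 25 + 37 + 16 + 43 = 121.
Each contributed unit returns 1.300 to the group, so the social optimum is full contribution by everyone: group total = 1.300 × 121 = 157.30.
Efficiency loss = (1.300 − 1) × 121 = 36.30.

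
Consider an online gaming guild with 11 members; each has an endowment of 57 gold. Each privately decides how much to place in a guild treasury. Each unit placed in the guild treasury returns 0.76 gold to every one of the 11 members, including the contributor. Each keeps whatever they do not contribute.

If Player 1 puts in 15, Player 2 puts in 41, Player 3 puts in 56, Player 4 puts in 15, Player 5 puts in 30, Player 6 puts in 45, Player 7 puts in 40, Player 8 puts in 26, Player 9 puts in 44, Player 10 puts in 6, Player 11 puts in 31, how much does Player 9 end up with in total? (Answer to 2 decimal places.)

278.24 gold

Total contributed: 15 + 41 + 56 + 15 + 30 + 45 + 40 + 26 + 44 + 6 + 31 = 349.
Each receives 0.76 × 349 = 265.24 from the guild treasury.
Player 9 keeps 57 − 44 = 13, so Player 9's payoff is 13 + 265.24 = 278.24.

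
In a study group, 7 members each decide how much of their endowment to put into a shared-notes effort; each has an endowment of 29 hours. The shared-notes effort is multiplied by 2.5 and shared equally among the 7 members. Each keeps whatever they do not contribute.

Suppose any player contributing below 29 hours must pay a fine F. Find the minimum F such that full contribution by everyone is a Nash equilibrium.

Given the others contribute fully, the best deviation is to contribute 0 (any partial contribution still incurs the fine and gives up units whose private return 0.3571 is below 1).
Deviating from 29 to 0 saves 29 hours but forfeits the deviator's share of the drop in the shared-notes effort: 2.5/7 × 29 = 10.36.
So the deviation gain is 29 − 10.36 = 18.64, and the fine must be at least 18.64 hours to wipe it out.

18.64 hours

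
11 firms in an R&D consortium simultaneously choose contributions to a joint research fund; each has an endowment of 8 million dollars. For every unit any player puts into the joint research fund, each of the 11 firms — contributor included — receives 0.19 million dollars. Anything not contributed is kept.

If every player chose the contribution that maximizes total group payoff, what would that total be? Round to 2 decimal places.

183.92 million dollars

Each contributed unit returns 2.090 to the group as a whole (0.19 to each of 11 players), which exceeds 1, so the social optimum is full contribution: group total = 2.090 × 88 = 183.92.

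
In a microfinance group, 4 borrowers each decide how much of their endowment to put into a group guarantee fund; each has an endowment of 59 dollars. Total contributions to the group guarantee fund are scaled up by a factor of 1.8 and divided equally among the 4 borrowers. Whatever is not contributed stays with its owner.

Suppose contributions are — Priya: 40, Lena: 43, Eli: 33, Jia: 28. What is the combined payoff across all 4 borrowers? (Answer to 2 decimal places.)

Total contributed: 40 + 43 + 33 + 28 = 144; total kept: 4 × 59 − 144 = 92.
The group guarantee fund pays out 1.8 × 144 = 259.20 in aggregate.
Group total = 92 + 259.20 = 351.20.

351.20 dollars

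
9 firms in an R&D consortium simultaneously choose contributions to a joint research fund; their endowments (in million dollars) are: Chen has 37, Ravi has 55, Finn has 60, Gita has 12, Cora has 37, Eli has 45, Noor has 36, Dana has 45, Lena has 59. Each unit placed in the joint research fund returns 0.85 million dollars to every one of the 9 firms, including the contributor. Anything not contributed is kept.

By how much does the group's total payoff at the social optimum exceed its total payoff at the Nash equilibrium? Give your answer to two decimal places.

2566.90 million dollars

The private return per contributed unit is 0.85 < 1 for everyone, so the Nash equilibrium is zero contribution and the group total is Σ E_j = 37 + 55 + 60 + 12 + 37 + 45 + 36 + 45 + 59 = 386.
Each contributed unit returns 7.650 to the group, so the social optimum is full contribution by everyone: group total = 7.650 × 386 = 2952.90.
Efficiency loss = (7.650 − 1) × 386 = 2566.90.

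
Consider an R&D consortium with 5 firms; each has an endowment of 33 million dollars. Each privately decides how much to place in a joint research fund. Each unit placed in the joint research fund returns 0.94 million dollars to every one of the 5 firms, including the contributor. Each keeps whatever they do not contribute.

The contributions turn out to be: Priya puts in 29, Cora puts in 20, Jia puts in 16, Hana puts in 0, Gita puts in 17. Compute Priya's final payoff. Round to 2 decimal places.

81.08 million dollars

Total contributed: 29 + 20 + 16 + 0 + 17 = 82.
Each receives 0.94 × 82 = 77.08 from the joint research fund.
Priya keeps 33 − 29 = 4, so Priya's payoff is 4 + 77.08 = 81.08.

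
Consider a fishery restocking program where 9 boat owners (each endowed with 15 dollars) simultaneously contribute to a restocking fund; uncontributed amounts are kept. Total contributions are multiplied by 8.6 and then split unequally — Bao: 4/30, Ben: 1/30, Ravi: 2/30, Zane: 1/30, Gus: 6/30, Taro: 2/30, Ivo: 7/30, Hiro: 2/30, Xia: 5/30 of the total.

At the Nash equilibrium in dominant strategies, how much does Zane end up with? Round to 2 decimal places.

32.20 dollars

Player j's private return per contributed unit is 8.6 × (j's share). Contributing is weakly dominant for j when that share is at least 1/8.6 = 0.1163, and contributing 0 is dominant otherwise.
Bao, Gus, Ivo and Xia are above the threshold, contributing 15 each; the remaining 5 contribute 0. Total contributed: 60.
Zane keeps 15 and receives 8.6 × 60 × 1/30 = 17.20 from the restocking fund, for a payoff of 32.20.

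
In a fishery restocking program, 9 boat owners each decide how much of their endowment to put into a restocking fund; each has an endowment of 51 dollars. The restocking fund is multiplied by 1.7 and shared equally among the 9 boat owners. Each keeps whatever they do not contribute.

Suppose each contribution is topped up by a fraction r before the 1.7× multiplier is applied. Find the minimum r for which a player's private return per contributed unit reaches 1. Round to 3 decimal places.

4.294

With matching at rate r, one contributed unit becomes (1 + r) in the restocking fund and returns 1.7 × (1 + r) / 9 to the contributor.
Setting this equal to 1: 1 + r = 9/1.7 = 5.2941.
So the minimum matching rate is r = 5.2941 − 1 = 4.294.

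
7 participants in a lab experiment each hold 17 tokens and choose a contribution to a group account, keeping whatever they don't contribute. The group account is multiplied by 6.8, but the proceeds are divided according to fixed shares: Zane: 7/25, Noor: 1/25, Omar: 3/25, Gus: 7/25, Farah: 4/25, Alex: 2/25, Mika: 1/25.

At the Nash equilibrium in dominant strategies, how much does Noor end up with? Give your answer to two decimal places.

30.87 tokens

Each unit j contributes comes back to j as 6.8 × (j's share), so j prefers to contribute only if that share exceeds 1/6.8 = 0.1471; otherwise keeping the unit dominates.
Zane, Gus and Farah are above the threshold, contributing 17 each; the remaining 4 contribute 0. Total contributed: 51.
Noor keeps 17 and receives 6.8 × 51 × 1/25 = 13.87 from the group account, for a payoff of 30.87.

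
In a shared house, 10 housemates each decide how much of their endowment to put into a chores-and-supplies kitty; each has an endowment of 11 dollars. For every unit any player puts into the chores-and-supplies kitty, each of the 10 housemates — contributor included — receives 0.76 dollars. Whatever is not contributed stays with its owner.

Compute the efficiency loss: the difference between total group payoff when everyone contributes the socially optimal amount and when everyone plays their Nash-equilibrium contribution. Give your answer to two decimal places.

The private return per contributed unit is 0.76 < 1, so contributing 0 is dominant for every player. At the Nash equilibrium everyone keeps their 11, and the group total is 10 × 11 = 110.
Each contributed unit returns 7.600 to the group as a whole (0.76 to each of 10 players), which exceeds 1, so the social optimum is full contribution: group total = 7.600 × 110 = 836.00.
Efficiency loss = 836.00 − 110 = 726.00.

726.00 dollars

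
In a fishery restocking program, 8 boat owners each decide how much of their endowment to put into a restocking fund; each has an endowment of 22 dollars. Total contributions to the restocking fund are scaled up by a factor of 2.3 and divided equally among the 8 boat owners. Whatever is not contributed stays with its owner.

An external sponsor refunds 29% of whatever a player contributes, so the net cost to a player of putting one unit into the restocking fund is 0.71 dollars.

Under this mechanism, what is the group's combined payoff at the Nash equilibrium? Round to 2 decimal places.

176.00 dollars

With the mechanism, a contributed unit returns (2.3/8) / 0.71 = 0.4049 per unit of net cost — still below 1 — so contributing 0 remains dominant for every player.
Everyone keeps their endowment and the group total is 8 × 22 = 176.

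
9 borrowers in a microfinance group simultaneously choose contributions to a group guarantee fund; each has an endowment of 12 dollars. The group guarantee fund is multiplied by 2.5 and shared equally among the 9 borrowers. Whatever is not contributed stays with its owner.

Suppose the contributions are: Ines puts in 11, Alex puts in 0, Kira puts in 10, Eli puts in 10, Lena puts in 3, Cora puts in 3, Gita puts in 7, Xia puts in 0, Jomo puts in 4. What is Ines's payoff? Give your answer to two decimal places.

14.33 dollars

Total contributed: 11 + 0 + 10 + 10 + 3 + 3 + 7 + 0 + 4 = 48.
Each receives 2.5 × 48 / 9 = 13.33 from the group guarantee fund.
Ines keeps 12 − 11 = 1, so Ines's payoff is 1 + 13.33 = 14.33.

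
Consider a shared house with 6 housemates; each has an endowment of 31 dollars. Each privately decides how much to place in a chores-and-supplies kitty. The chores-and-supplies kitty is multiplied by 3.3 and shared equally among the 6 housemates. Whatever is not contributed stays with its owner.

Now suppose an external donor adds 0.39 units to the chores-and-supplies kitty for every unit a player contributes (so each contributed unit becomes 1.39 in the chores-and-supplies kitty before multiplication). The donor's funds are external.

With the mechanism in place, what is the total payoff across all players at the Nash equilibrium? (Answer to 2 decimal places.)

186.00 dollars

Even with the mechanism, each unit contributed returns only 3.3 × 1.39 / 6 = 0.7645 per unit of net cost, so contributing nothing is still dominant.
At the Nash equilibrium no one contributes; group total payoff = 6 × 31 = 186.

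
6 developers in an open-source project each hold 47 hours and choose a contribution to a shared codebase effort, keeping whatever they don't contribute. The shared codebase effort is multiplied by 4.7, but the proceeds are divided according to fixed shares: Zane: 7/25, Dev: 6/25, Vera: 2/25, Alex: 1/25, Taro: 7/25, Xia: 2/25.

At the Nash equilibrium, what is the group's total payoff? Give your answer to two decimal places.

803.70 hours

Each unit j contributes comes back to j as 4.7 × (j's share), so j prefers to contribute only if that share exceeds 1/4.7 = 0.2128; otherwise keeping the unit dominates.
Zane, Dev and Taro are above the threshold, contributing 47 each; the remaining 3 contribute 0. Total contributed: 141.
The shared codebase effort pays out 4.7 × 141 = 662.70 in total (split across the unequal shares, but the aggregate is all that matters for the group sum).
The 3 free-riders keep 47 each, adding 141. Group total = 141 + 662.70 = 803.70.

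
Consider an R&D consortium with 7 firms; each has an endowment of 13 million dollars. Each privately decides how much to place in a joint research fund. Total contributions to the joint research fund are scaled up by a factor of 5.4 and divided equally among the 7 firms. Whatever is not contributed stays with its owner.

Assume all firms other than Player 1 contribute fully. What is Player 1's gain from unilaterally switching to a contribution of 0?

2.97 million dollars

Switching from a contribution of 13 to 0 lets Player 1 keep an extra 13 million dollars, but lowers the joint research fund by 13, which costs Player 1 their own share of that drop: 5.4/7 × 13 = 10.03.
Net gain = 13 − 10.03 = 2.97. The private return per contributed unit (0.7714) is below 1, so free-riding is indeed the best response regardless of what the others do.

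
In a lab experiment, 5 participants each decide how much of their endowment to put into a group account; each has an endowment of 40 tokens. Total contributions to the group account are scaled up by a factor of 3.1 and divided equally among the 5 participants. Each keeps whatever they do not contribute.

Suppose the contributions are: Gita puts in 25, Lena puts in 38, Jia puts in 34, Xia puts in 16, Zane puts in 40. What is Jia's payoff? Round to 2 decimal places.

Total contributed: 25 + 38 + 34 + 16 + 40 = 153.
Each receives 3.1 × 153 / 5 = 94.86 from the group account.
Jia keeps 40 − 34 = 6, so Jia's payoff is 6 + 94.86 = 100.86.

100.86 tokens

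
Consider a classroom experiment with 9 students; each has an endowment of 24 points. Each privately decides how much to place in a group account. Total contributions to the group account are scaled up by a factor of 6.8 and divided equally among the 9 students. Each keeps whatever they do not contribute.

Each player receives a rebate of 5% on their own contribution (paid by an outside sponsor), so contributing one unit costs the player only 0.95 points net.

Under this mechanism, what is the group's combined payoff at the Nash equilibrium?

The effective private return is (6.8/9) / 0.95 = 0.7953, which is still under 1, so the mechanism doesn't change anyone's dominant strategy: zero contribution.
At the Nash equilibrium no one contributes; group total payoff = 9 × 24 = 216.

216.00 points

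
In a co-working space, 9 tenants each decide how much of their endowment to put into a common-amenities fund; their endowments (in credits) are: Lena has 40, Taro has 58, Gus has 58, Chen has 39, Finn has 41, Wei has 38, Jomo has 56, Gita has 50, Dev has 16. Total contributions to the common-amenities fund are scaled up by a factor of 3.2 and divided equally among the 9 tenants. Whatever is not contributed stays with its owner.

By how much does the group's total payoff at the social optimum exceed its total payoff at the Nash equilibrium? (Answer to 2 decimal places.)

871.20 credits

The private return per contributed unit is 3.2/9 = 0.3556 < 1 for every player regardless of endowment, so the Nash equilibrium is zero contribution and the group total is Σ E_j = 40 + 58 + 58 + 39 + 41 + 38 + 56 + 50 + 16 = 396.
Each contributed unit returns 3.200 to the group, so the social optimum is full contribution by everyone: group total = 3.200 × 396 = 1267.20.
Efficiency loss = (3.200 − 1) × 396 = 871.20.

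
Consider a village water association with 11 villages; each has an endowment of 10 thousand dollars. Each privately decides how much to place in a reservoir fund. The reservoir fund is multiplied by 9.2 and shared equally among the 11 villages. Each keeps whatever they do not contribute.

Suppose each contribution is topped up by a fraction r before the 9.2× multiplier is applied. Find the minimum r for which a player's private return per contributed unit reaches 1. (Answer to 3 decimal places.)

0.196

With matching at rate r, one contributed unit becomes (1 + r) in the reservoir fund and returns 9.2 × (1 + r) / 11 to the contributor.
Setting this equal to 1: 1 + r = 11/9.2 = 1.1957.
So the minimum matching rate is r = 1.1957 − 1 = 0.196.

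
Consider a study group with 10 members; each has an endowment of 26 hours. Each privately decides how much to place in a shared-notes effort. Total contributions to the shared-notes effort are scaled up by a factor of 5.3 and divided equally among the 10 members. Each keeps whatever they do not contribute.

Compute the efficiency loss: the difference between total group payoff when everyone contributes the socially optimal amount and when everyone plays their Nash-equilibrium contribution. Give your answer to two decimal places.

1118.00 hours

Each contributed unit returns 5.3/10 = 0.5300 to its contributor — below 1 — so contributing 0 is dominant for every player. At the Nash equilibrium everyone keeps their 26, and the group total is 10 × 26 = 260.
Each contributed unit returns 5.300 to the group as a whole (0.5300 to each of 10 players), which exceeds 1, so the social optimum is full contribution: group total = 5.300 × 260 = 1378.00.
Efficiency loss = 1378.00 − 260 = 1118.00.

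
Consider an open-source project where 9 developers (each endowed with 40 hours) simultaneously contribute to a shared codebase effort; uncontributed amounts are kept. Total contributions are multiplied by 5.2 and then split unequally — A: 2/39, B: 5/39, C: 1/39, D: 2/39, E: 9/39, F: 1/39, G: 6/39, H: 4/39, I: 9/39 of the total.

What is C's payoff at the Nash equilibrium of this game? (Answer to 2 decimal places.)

50.67 hours

Player j's private return per contributed unit is 5.2 × (j's share). Contributing is weakly dominant for j when that share is at least 1/5.2 = 0.1923, and contributing 0 is dominant otherwise.
The shares above 0.1923 belong to E and I, contributing 40 each; the remaining 7 contribute 0. Total contributed: 80.
C keeps 40 and receives 5.2 × 80 × 1/39 = 10.67 from the shared codebase effort, for a payoff of 50.67.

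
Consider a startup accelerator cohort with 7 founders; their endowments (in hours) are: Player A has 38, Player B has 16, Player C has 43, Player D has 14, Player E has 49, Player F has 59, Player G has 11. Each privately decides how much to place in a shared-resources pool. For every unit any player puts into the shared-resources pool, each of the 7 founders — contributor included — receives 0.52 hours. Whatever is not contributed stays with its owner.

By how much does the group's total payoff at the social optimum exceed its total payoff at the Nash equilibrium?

607.20 hours

The private return per contributed unit is 0.52 < 1 for everyone, so the Nash equilibrium is zero contribution and the group total is Σ E_j = 38 + 16 + 43 + 14 + 49 + 59 + 11 = 230.
Each contributed unit returns 3.640 to the group, so the social optimum is full contribution by everyone: group total = 3.640 × 230 = 837.20.
Efficiency loss = (3.640 − 1) × 230 = 607.20.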